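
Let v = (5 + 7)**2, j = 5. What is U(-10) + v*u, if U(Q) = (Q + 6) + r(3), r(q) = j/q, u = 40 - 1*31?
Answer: 3881/3 ≈ 1293.7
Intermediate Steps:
u = 9 (u = 40 - 31 = 9)
r(q) = 5/q
U(Q) = 23/3 + Q (U(Q) = (Q + 6) + 5/3 = (6 + Q) + 5*(1/3) = (6 + Q) + 5/3 = 23/3 + Q)
v = 144 (v = 12**2 = 144)
U(-10) + v*u = (23/3 - 10) + 144*9 = -7/3 + 1296 = 3881/3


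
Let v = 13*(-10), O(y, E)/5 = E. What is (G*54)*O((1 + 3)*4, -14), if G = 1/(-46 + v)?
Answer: 945/44 ≈ 21.477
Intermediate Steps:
O(y, E) = 5*E
v = -130
G = -1/176 (G = 1/(-46 - 130) = 1/(-176) = -1/176 ≈ -0.0056818)
(G*54)*O((1 + 3)*4, -14) = (-1/176*54)*(5*(-14)) = -27/88*(-70) = 945/44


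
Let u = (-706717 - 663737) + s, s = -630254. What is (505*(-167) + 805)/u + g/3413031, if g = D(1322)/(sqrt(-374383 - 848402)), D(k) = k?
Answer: 41765/1000354 - 1322*I*sqrt(135865)/1391134370445 ≈ 0.04175 - 3.5028e-7*I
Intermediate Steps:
u = -2000708 (u = (-706717 - 663737) - 630254 = -1370454 - 630254 = -2000708)
g = -1322*I*sqrt(135865)/407595 (g = 1322/(sqrt(-374383 - 848402)) = 1322/(sqrt(-1222785)) = 1322/((3*I*sqrt(135865))) = 1322*(-I*sqrt(135865)/407595) = -1322*I*sqrt(135865)/407595 ≈ -1.1955*I)
(505*(-167) + 805)/u + g/3413031 = (505*(-167) + 805)/(-2000708) - 1322*I*sqrt(135865)/407595/3413031 = (-84335 + 805)*(-1/2000708) - 1322*I*sqrt(135865)/407595*(1/3413031) = -83530*(-1/2000708) - 1322*I*sqrt(135865)/1391134370445 = 41765/1000354 - 1322*I*sqrt(135865)/1391134370445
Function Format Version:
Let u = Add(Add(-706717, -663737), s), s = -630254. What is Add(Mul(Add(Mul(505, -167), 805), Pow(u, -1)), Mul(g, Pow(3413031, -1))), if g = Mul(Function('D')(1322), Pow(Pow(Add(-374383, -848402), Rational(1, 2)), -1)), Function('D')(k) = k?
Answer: Add(Rational(41765, 1000354), Mul(Rational(-1322, 1391134370445), I, Pow(135865, Rational(1, 2)))) ≈ Add(0.041750, Mul(-3.5028e-7, I))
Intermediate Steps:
u = -2000708 (u = Add(Add(-706717, -663737), -630254) = Add(-1370454, -630254) = -2000708)
g = Mul(Rational(-1322, 407595), I, Pow(135865, Rational(1, 2))) (g = Mul(1322, Pow(Pow(Add(-374383, -848402), Rational(1, 2)), -1)) = Mul(1322, Pow(Pow(-1222785, Rational(1, 2)), -1)) = Mul(1322, Pow(Mul(3, I, Pow(135865, Rational(1, 2))), -1)) = Mul(1322, Mul(Rational(-1, 407595), I, Pow(135865, Rational(1, 2)))) = Mul(Rational(-1322, 407595), I, Pow(135865, Rational(1, 2))) ≈ Mul(-1.1955, I))
Add(Mul(Add(Mul(505, -167), 805), Pow(u, -1)), Mul(g, Pow(3413031, -1))) = Add(Mul(Add(Mul(505, -167), 805), Pow(-2000708, -1)), Mul(Mul(Rational(-1322, 407595), I, Pow(135865, Rational(1, 2))), Pow(3413031, -1))) = Add(Mul(Add(-84335, 805), Rational(-1, 2000708)), Mul(Mul(Rational(-1322, 407595), I, Pow(135865, Rational(1, 2))), Rational(1, 3413031))) = Add(Mul(-83530, Rational(-1, 2000708)), Mul(Rational(-1322, 1391134370445), I, Pow(135865, Rational(1, 2)))) = Add(Rational(41765, 1000354), Mul(Rational(-1322, 1391134370445), I, Pow(135865, Rational(1, 2))))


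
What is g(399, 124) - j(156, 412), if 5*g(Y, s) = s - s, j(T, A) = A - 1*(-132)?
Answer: -544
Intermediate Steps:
j(T, A) = 132 + A (j(T, A) = A + 132 = 132 + A)
g(Y, s) = 0 (g(Y, s) = (s - s)/5 = (⅕)*0 = 0)
g(399, 124) - j(156, 412) = 0 - (132 + 412) = 0 - 1*544 = 0 - 544 = -544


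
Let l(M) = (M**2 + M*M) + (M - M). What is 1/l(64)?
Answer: 1/8192 ≈ 0.00012207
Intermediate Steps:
l(M) = 2*M**2 (l(M) = (M**2 + M**2) + 0 = 2*M**2 + 0 = 2*M**2)
1/l(64) = 1/(2*64**2) = 1/(2*4096) = 1/8192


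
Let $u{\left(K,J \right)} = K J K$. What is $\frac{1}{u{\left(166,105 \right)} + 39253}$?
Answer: $\frac{1}{2932633} \approx 3.4099 \cdot 10^{-7}$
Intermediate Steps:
$u{\left(K,J \right)} = J K^{2}$ ($u{\left(K,J \right)} = J K K = J K^{2}$)
$\frac{1}{u{\left(166,105 \right)} + 39253} = \frac{1}{105 \cdot 166^{2} + 39253} = \frac{1}{105 \cdot 27556 + 39253} = \frac{1}{2893380 + 39253} = \frac{1}{2932633}$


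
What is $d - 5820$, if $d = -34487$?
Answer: $-40307$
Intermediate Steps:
$d - 5820 = -34487 - 5820 = -40307$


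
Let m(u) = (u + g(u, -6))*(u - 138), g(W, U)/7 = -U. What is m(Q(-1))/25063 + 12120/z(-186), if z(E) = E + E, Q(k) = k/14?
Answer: -4996646281/152282788 ≈ -32.812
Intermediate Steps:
g(W, U) = -7*U (g(W, U) = 7*(-U) = -7*U)
Q(k) = k/14 (Q(k) = k*(1/14) = k/14)
z(E) = 2*E
m(u) = (-138 + u)*(42 + u) (m(u) = (u - 7*(-6))*(u - 138) = (u + 42)*(-138 + u) = (42 + u)*(-138 + u) = (-138 + u)*(42 + u))
m(Q(-1))/25063 + 12120/z(-186) = (-5796 + ((1/14)*(-1))² - 48*(-1)/7)/25063 + 12120/((2*(-186))) = (-5796 + (-1/14)² - 96*(-1/14))*(1/25063) + 12120/(-372) = (-5796 + 1/196 + 48/7)*(1/25063) + 12120*(-1/372) = -1134671/196*1/25063 - 1010/31 = -1134671/4912348 - 1010/31 = -4996646281/152282788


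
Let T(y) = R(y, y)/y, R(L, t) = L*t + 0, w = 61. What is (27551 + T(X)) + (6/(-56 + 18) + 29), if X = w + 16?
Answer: 525480/19 ≈ 27657.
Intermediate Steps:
R(L, t) = L*t
X = 77 (X = 61 + 16 = 77)
T(y) = y (T(y) = (y*y)/y = y²/y = y)
(27551 + T(X)) + (6/(-56 + 18) + 29) = (27551 + 77) + (6/(-56 + 18) + 29) = 27628 + (6/(-38) + 29) = 27628 + (6*(-1/38) + 29) = 27628 + (-3/19 + 29) = 27628 + 548/19 = 525480/19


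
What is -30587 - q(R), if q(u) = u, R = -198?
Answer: -30389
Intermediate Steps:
-30587 - q(R) = -30587 - 1*(-198) = -30587 + 198 = -30389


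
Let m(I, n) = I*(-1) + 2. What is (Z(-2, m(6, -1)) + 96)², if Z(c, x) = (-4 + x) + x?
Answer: 7056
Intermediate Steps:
m(I, n) = 2 - I (m(I, n) = -I + 2 = 2 - I)
Z(c, x) = -4 + 2*x
(Z(-2, m(6, -1)) + 96)² = ((-4 + 2*(2 - 1*6)) + 96)² = ((-4 + 2*(2 - 6)) + 96)² = ((-4 + 2*(-4)) + 96)² = ((-4 - 8) + 96)² = (-12 + 96)² = 84² = 7056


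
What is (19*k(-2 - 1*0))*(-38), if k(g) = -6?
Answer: 4332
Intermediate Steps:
(19*k(-2 - 1*0))*(-38) = (19*(-6))*(-38) = -114*(-38) = 4332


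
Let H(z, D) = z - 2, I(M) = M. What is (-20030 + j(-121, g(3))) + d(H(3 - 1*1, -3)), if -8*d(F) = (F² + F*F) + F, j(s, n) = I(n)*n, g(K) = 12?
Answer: -19886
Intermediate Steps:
H(z, D) = -2 + z
j(s, n) = n² (j(s, n) = n*n = n²)
d(F) = -F²/4 - F/8 (d(F) = -((F² + F*F) + F)/8 = -((F² + F²) + F)/8 = -(2*F² + F)/8 = -(F + 2*F²)/8 = -F²/4 - F/8)
(-20030 + j(-121, g(3))) + d(H(3 - 1*1, -3)) = (-20030 + 12²) - (-2 + (3 - 1*1))*(1 + 2*(-2 + (3 - 1*1)))/8 = (-20030 + 144) - (-2 + (3 - 1))*(1 + 2*(-2 + (3 - 1)))/8 = -19886 - (-2 + 2)*(1 + 2*(-2 + 2))/8 = -19886 - ⅛*0*(1 + 2*0) = -19886 - ⅛*0*(1 + 0) = -19886 - ⅛*0*1 = -19886 + 0 = -19886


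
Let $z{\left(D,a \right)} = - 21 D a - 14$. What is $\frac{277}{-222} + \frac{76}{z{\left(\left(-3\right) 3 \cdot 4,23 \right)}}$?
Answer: $- \frac{2397863}{1928514} \approx -1.2434$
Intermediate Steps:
$z{\left(D,a \right)} = -14 - 21 D a$ ($z{\left(D,a \right)} = - 21 D a - 14 = -14 - 21 D a$)
$\frac{277}{-222} + \frac{76}{z{\left(\left(-3\right) 3 \cdot 4,23 \right)}} = \frac{277}{-222} + \frac{76}{-14 - 21 \left(-3\right) 3 \cdot 4 \cdot 23} = 277 \left(- \frac{1}{222}\right) + \frac{76}{-14 - 21 \left(\left(-9\right) 4\right) 23} = - \frac{277}{222} + \frac{76}{-14 - \left(-756\right) 23} = - \frac{277}{222} + \frac{76}{-14 + 17388} = - \frac{277}{222} + \frac{76}{17374} = - \frac{277}{222} + 76 \cdot \frac{1}{17374} = - \frac{277}{222} + \frac{38}{8687} = - \frac{2397863}{1928514}$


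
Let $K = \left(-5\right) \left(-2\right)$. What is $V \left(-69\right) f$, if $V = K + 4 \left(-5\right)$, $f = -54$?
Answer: $-37260$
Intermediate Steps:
$K = 10$
$V = -10$ ($V = 10 + 4 \left(-5\right) = 10 - 20 = -10$)
$V \left(-69\right) f = \left(-10\right) \left(-69\right) \left(-54\right) = 690 \left(-54\right) = -37260$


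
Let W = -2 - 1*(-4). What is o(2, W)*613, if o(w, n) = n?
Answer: 1226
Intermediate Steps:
W = 2 (W = -2 + 4 = 2)
o(2, W)*613 = 2*613 = 1226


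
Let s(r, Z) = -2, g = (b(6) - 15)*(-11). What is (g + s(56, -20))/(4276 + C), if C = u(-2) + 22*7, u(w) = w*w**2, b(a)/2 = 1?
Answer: 47/1474 ≈ 0.031886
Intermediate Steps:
b(a) = 2 (b(a) = 2*1 = 2)
g = 143 (g = (2 - 15)*(-11) = -13*(-11) = 143)
u(w) = w**3
C = 146 (C = (-2)**3 + 22*7 = -8 + 154 = 146)
(g + s(56, -20))/(4276 + C) = (143 - 2)/(4276 + 146) = 141/4422 = 141*(1/4422) = 47/1474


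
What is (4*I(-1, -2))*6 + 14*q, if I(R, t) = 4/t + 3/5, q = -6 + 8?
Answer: -28/5 ≈ -5.6000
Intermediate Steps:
q = 2
I(R, t) = ⅗ + 4/t (I(R, t) = 4/t + 3*(⅕) = 4/t + ⅗ = ⅗ + 4/t)
(4*I(-1, -2))*6 + 14*q = (4*(⅗ + 4/(-2)))*6 + 14*2 = (4*(⅗ + 4*(-½)))*6 + 28 = (4*(⅗ - 2))*6 + 28 = (4*(-7/5))*6 + 28 = -28/5*6 + 28 = -168/5 + 28 = -28/5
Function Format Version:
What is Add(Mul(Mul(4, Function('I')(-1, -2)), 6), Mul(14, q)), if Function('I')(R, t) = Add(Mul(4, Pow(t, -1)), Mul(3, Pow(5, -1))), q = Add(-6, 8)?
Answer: Rational(-28, 5) ≈ -5.6000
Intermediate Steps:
q = 2
Function('I')(R, t) = Add(Rational(3, 5), Mul(4, Pow(t, -1))) (Function('I')(R, t) = Add(Mul(4, Pow(t, -1)), Mul(3, Rational(1, 5))) = Add(Mul(4, Pow(t, -1)), Rational(3, 5)) = Add(Rational(3, 5), Mul(4, Pow(t, -1))))
Add(Mul(Mul(4, Function('I')(-1, -2)), 6), Mul(14, q)) = Add(Mul(Mul(4, Add(Rational(3, 5), Mul(4, Pow(-2, -1)))), 6), Mul(14, 2)) = Add(Mul(Mul(4, Add(Rational(3, 5), Mul(4, Rational(-1, 2)))), 6), 28) = Add(Mul(Mul(4, Add(Rational(3, 5), -2)), 6), 28) = Add(Mul(Mul(4, Rational(-7, 5)), 6), 28) = Add(Mul(Rational(-28, 5), 6), 28) = Add(Rational(-168, 5), 28) = Rational(-28, 5)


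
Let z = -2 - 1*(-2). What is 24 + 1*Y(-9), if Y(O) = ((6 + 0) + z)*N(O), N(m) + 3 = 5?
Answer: 36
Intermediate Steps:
N(m) = 2 (N(m) = -3 + 5 = 2)
z = 0 (z = -2 + 2 = 0)
Y(O) = 12 (Y(O) = ((6 + 0) + 0)*2 = (6 + 0)*2 = 6*2 = 12)
24 + 1*Y(-9) = 24 + 1*12 = 24 + 12 = 36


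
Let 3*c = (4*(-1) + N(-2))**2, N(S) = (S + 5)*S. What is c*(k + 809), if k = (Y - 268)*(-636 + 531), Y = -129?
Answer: 4249400/3 ≈ 1.4165e+6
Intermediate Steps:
N(S) = S*(5 + S) (N(S) = (5 + S)*S = S*(5 + S))
k = 41685 (k = (-129 - 268)*(-636 + 531) = -397*(-105) = 41685)
c = 100/3 (c = (4*(-1) - 2*(5 - 2))**2/3 = (-4 - 2*3)**2/3 = (-4 - 6)**2/3 = (1/3)*(-10)**2 = (1/3)*100 = 100/3 ≈ 33.333)
c*(k + 809) = 100*(41685 + 809)/3 = (100/3)*42494 = 4249400/3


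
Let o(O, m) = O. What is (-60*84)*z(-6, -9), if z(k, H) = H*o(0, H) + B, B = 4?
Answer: -20160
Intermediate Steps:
z(k, H) = 4 (z(k, H) = H*0 + 4 = 0 + 4 = 4)
(-60*84)*z(-6, -9) = -60*84*4 = -5040*4 = -20160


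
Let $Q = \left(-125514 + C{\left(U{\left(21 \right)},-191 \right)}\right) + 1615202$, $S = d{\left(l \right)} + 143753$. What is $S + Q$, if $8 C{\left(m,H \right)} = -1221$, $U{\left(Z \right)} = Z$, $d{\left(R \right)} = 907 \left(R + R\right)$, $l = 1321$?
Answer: $\frac{32236659}{8} \approx 4.0296 \cdot 10^{6}$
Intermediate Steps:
$d{\left(R \right)} = 1814 R$ ($d{\left(R \right)} = 907 \cdot 2 R = 1814 R$)
$S = 2540047$ ($S = 1814 \cdot 1321 + 143753 = 2396294 + 143753 = 2540047$)
$C{\left(m,H \right)} = - \frac{1221}{8}$ ($C{\left(m,H \right)} = \frac{1}{8} \left(-1221\right) = - \frac{1221}{8}$)
$Q = \frac{11916283}{8}$ ($Q = \left(-125514 - \frac{1221}{8}\right) + 1615202 = - \frac{1005333}{8} + 1615202 = \frac{11916283}{8} \approx 1.4895 \cdot 10^{6}$)
$S + Q = 2540047 + \frac{11916283}{8} = \frac{32236659}{8}$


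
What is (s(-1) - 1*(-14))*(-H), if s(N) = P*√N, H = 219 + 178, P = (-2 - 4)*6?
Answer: -5558 + 14292*I ≈ -5558.0 + 14292.0*I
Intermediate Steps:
P = -36 (P = -6*6 = -36)
H = 397
s(N) = -36*√N
(s(-1) - 1*(-14))*(-H) = (-36*I - 1*(-14))*(-1*397) = (-36*I + 14)*(-397) = (14 - 36*I)*(-397) = -5558 + 14292*I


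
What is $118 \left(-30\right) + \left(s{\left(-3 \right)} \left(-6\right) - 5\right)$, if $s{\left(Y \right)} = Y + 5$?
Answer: $-3557$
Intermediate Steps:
$s{\left(Y \right)} = 5 + Y$
$118 \left(-30\right) + \left(s{\left(-3 \right)} \left(-6\right) - 5\right) = 118 \left(-30\right) + \left(\left(5 - 3\right) \left(-6\right) - 5\right) = -3540 + \left(2 \left(-6\right) - 5\right) = -3540 - 17 = -3557$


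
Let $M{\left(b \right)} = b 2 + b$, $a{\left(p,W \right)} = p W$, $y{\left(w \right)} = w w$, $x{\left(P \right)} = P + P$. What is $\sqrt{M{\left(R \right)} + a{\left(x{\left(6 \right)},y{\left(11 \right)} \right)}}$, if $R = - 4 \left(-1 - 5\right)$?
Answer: $2 \sqrt{381} \approx 39.038$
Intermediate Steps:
$x{\left(P \right)} = 2 P$
$y{\left(w \right)} = w^{2}$
$R = 24$ ($R = \left(-4\right) \left(-6\right) = 24$)
$a{\left(p,W \right)} = W p$
$M{\left(b \right)} = 3 b$ ($M{\left(b \right)} = 2 b + b = 3 b$)
$\sqrt{M{\left(R \right)} + a{\left(x{\left(6 \right)},y{\left(11 \right)} \right)}} = \sqrt{3 \cdot 24 + 11^{2} \cdot 2 \cdot 6} = \sqrt{72 + 121 \cdot 12} = \sqrt{72 + 1452} = \sqrt{1524} = 2 \sqrt{381}$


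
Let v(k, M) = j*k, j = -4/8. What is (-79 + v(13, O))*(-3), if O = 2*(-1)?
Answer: 513/2 ≈ 256.50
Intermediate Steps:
j = -½ (j = -4*⅛ = -½ ≈ -0.50000)
O = -2
v(k, M) = -k/2
(-79 + v(13, O))*(-3) = (-79 - ½*13)*(-3) = (-79 - 13/2)*(-3) = -171/2*(-3) = 513/2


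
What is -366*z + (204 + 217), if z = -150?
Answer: 55321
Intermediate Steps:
-366*z + (204 + 217) = -366*(-150) + (204 + 217) = 54900 + 421 = 55321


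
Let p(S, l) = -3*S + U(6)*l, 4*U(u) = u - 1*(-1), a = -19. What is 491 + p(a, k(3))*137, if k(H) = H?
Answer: 36077/4 ≈ 9019.3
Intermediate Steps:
U(u) = 1/4 + u/4 (U(u) = (u - 1*(-1))/4 = (u + 1)/4 = (1 + u)/4 = 1/4 + u/4)
p(S, l) = -3*S + 7*l/4 (p(S, l) = -3*S + (1/4 + (1/4)*6)*l = -3*S + (1/4 + 3/2)*l = -3*S + 7*l/4)
491 + p(a, k(3))*137 = 491 + (-3*(-19) + (7/4)*3)*137 = 491 + (57 + 21/4)*137 = 491 + (249/4)*137 = 491 + 34113/4 = 36077/4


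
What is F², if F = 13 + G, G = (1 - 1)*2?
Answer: 169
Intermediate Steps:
G = 0 (G = 0*2 = 0)
F = 13 (F = 13 + 0 = 13)
F² = 13² = 169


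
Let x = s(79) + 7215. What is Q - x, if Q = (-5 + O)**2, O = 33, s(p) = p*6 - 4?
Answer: -6901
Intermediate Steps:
s(p) = -4 + 6*p (s(p) = 6*p - 4 = -4 + 6*p)
x = 7685 (x = (-4 + 6*79) + 7215 = (-4 + 474) + 7215 = 470 + 7215 = 7685)
Q = 784 (Q = (-5 + 33)**2 = 28**2 = 784)
Q - x = 784 - 1*7685 = 784 - 7685 = -6901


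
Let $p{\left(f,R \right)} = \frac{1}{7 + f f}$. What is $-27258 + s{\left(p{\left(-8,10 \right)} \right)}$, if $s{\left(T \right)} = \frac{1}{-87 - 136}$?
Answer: $- \frac{6078535}{223} \approx -27258.0$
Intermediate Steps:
$p{\left(f,R \right)} = \frac{1}{7 + f^{2}}$
$s{\left(T \right)} = - \frac{1}{223}$ ($s{\left(T \right)} = \frac{1}{-223} = - \frac{1}{223}$)
$-27258 + s{\left(p{\left(-8,10 \right)} \right)} = -27258 - \frac{1}{223} = - \frac{6078535}{223}$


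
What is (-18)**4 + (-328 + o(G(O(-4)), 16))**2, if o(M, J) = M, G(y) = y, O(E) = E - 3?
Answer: 217201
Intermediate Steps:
O(E) = -3 + E
(-18)**4 + (-328 + o(G(O(-4)), 16))**2 = (-18)**4 + (-328 + (-3 - 4))**2 = 104976 + (-328 - 7)**2 = 104976 + (-335)**2 = 104976 + 112225 = 217201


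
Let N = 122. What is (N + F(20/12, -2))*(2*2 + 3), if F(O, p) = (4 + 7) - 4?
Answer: 903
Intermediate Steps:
F(O, p) = 7 (F(O, p) = 11 - 4 = 7)
(N + F(20/12, -2))*(2*2 + 3) = (122 + 7)*(2*2 + 3) = 129*(4 + 3) = 129*7 = 903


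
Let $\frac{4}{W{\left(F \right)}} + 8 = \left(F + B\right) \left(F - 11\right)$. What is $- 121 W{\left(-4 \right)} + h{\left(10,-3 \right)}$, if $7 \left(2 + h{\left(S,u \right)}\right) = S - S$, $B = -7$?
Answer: $- \frac{798}{157} \approx -5.0828$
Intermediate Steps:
$W{\left(F \right)} = \frac{4}{-8 + \left(-11 + F\right) \left(-7 + F\right)}$ ($W{\left(F \right)} = \frac{4}{-8 + \left(F - 7\right) \left(F - 11\right)} = \frac{4}{-8 + \left(-7 + F\right) \left(-11 + F\right)} = \frac{4}{-8 + \left(-11 + F\right) \left(-7 + F\right)}$)
$h{\left(S,u \right)} = -2$ ($h{\left(S,u \right)} = -2 + \frac{S - S}{7} = -2 + \frac{1}{7} \cdot 0 = -2 + 0 = -2$)
$- 121 W{\left(-4 \right)} + h{\left(10,-3 \right)} = - 121 \frac{4}{69 + \left(-4\right)^{2} - -72} - 2 = - 121 \frac{4}{69 + 16 + 72} - 2 = - 121 \cdot \frac{4}{157} - 2 = - 121 \cdot 4 \cdot \frac{1}{157} - 2 = \left(-121\right) \frac{4}{157} - 2 = - \frac{484}{157} - 2 = - \frac{798}{157}$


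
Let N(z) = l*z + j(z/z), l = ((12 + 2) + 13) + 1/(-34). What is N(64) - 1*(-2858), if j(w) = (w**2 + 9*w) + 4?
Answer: 78168/17 ≈ 4598.1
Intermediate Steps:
j(w) = 4 + w**2 + 9*w
l = 917/34 (l = (14 + 13) - 1/34 = 27 - 1/34 = 917/34 ≈ 26.971)
N(z) = 14 + 917*z/34 (N(z) = 917*z/34 + (4 + (z/z)**2 + 9*(z/z)) = 917*z/34 + (4 + 1**2 + 9*1) = 917*z/34 + (4 + 1 + 9) = 917*z/34 + 14 = 14 + 917*z/34)
N(64) - 1*(-2858) = (14 + (917/34)*64) - 1*(-2858) = (14 + 29344/17) + 2858 = 29582/17 + 2858 = 78168/17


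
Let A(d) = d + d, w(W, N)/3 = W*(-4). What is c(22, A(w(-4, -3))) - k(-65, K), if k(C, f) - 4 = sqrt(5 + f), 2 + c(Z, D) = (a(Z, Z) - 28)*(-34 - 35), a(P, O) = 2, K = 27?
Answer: 1788 - 4*sqrt(2) ≈ 1782.3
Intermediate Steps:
w(W, N) = -12*W (w(W, N) = 3*(W*(-4)) = 3*(-4*W) = -12*W)
A(d) = 2*d
c(Z, D) = 1792 (c(Z, D) = -2 + (2 - 28)*(-34 - 35) = -2 - 26*(-69) = -2 + 1794 = 1792)
k(C, f) = 4 + sqrt(5 + f)
c(22, A(w(-4, -3))) - k(-65, K) = 1792 - (4 + sqrt(5 + 27)) = 1792 - (4 + sqrt(32)) = 1792 - (4 + 4*sqrt(2)) = 1792 + (-4 - 4*sqrt(2)) = 1788 - 4*sqrt(2)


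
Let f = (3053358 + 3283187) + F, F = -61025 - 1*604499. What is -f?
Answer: -5671021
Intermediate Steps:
F = -665524 (F = -61025 - 604499 = -665524)
f = 5671021 (f = (3053358 + 3283187) - 665524 = 6336545 - 665524 = 5671021)
-f = -1*5671021 = -5671021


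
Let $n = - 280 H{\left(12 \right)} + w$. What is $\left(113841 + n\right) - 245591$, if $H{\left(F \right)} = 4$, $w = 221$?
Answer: $-132649$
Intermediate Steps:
$n = -899$ ($n = \left(-280\right) 4 + 221 = -1120 + 221 = -899$)
$\left(113841 + n\right) - 245591 = \left(113841 - 899\right) - 245591 = 112942 - 245591 = -132649$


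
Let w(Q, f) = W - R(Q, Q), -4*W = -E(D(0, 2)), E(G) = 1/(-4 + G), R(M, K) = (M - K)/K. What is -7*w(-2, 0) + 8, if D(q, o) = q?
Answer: 135/16 ≈ 8.4375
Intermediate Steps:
R(M, K) = (M - K)/K
W = -1/16 (W = -(-1)/(4*(-4 + 0)) = -(-1)/(4*(-4)) = -(-1)*(-1)/(4*4) = -¼*¼ = -1/16 ≈ -0.062500)
w(Q, f) = -1/16 (w(Q, f) = -1/16 - (Q - Q)/Q = -1/16 - 0/Q = -1/16 - 1*0 = -1/16 + 0 = -1/16)
-7*w(-2, 0) + 8 = -7*(-1/16) + 8 = 7/16 + 8 = 135/16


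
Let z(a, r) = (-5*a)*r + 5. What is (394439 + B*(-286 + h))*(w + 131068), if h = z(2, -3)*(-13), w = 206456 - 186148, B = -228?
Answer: 85283270512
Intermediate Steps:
z(a, r) = 5 - 5*a*r (z(a, r) = -5*a*r + 5 = 5 - 5*a*r)
w = 20308
h = -455 (h = (5 - 5*2*(-3))*(-13) = (5 + 30)*(-13) = 35*(-13) = -455)
(394439 + B*(-286 + h))*(w + 131068) = (394439 - 228*(-286 - 455))*(20308 + 131068) = (394439 - 228*(-741))*151376 = (394439 + 168948)*151376 = 563387*151376 = 85283270512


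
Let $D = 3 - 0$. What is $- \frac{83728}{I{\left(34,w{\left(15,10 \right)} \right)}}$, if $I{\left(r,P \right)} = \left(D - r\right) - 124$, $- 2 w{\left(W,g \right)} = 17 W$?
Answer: $\frac{83728}{155} \approx 540.18$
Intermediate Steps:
$D = 3$ ($D = 3 + 0 = 3$)
$w{\left(W,g \right)} = - \frac{17 W}{2}$
$I{\left(r,P \right)} = -121 - r$ ($I{\left(r,P \right)} = \left(3 - r\right) - 124 = -121 - r$)
$- \frac{83728}{I{\left(34,w{\left(15,10 \right)} \right)}} = - \frac{83728}{-121 - 34} = - \frac{83728}{-155} = \left(-83728\right) \left(- \frac{1}{155}\right) = \frac{83728}{155}$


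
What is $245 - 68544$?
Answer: $-68299$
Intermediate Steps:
$245 - 68544 = -68299$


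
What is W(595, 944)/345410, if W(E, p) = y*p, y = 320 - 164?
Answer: 5664/13285 ≈ 0.42635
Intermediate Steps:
y = 156
W(E, p) = 156*p
W(595, 944)/345410 = (156*944)/345410 = 147264*(1/345410) = 5664/13285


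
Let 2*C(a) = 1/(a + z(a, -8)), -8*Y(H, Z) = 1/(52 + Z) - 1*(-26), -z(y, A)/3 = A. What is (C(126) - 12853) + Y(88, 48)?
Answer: -6170999/480 ≈ -12856.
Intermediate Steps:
z(y, A) = -3*A
Y(H, Z) = -13/4 - 1/(8*(52 + Z)) (Y(H, Z) = -(1/(52 + Z) - 1*(-26))/8 = -(1/(52 + Z) + 26)/8 = -(26 + 1/(52 + Z))/8 = -13/4 - 1/(8*(52 + Z)))
C(a) = 1/(2*(24 + a)) (C(a) = 1/(2*(a - 3*(-8))) = 1/(2*(a + 24)) = 1/(2*(24 + a)))
(C(126) - 12853) + Y(88, 48) = (1/(2*(24 + 126)) - 12853) + (-1353 - 26*48)/(8*(52 + 48)) = ((½)/150 - 12853) + (⅛)*(-1353 - 1248)/100 = ((½)*(1/150) - 12853) + (⅛)*(1/100)*(-2601) = (1/300 - 12853) - 2601/800 = -3855899/300 - 2601/800 = -6170999/480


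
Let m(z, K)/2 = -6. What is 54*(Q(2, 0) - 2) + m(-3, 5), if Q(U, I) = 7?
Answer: 258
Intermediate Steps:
m(z, K) = -12 (m(z, K) = 2*(-6) = -12)
54*(Q(2, 0) - 2) + m(-3, 5) = 54*(7 - 2) - 12 = 54*5 - 12 = 270 - 12 = 258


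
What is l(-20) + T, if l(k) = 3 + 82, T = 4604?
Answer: 4689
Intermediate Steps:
l(k) = 85
l(-20) + T = 85 + 4604 = 4689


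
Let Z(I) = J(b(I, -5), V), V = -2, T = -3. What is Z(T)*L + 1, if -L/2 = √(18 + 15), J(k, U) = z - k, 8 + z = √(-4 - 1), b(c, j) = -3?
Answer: 1 + 2*√33*(5 - I*√5) ≈ 58.446 - 25.69*I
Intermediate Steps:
z = -8 + I*√5 (z = -8 + √(-4 - 1) = -8 + √(-5) = -8 + I*√5 ≈ -8.0 + 2.2361*I)
J(k, U) = -8 - k + I*√5 (J(k, U) = (-8 + I*√5) - k = -8 - k + I*√5)
Z(I) = -5 + I*√5 (Z(I) = -8 - 1*(-3) + I*√5 = -8 + 3 + I*√5 = -5 + I*√5)
L = -2*√33 (L = -2*√(18 + 15) = -2*√33 ≈ -11.489)
Z(T)*L + 1 = (-5 + I*√5)*(-2*√33) + 1 = -2*√33*(-5 + I*√5) + 1 = 1 - 2*√33*(-5 + I*√5)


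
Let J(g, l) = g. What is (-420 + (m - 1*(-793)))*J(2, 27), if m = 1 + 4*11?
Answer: 836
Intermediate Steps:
m = 45 (m = 1 + 44 = 45)
(-420 + (m - 1*(-793)))*J(2, 27) = (-420 + (45 - 1*(-793)))*2 = (-420 + (45 + 793))*2 = (-420 + 838)*2 = 418*2 = 836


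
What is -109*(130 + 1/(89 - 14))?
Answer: -1062859/75 ≈ -14171.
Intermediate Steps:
-109*(130 + 1/(89 - 14)) = -109*(130 + 1/75) = -109*9751/75 = -1062859/75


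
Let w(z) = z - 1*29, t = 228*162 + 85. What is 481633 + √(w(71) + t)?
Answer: 481633 + √37063 ≈ 4.8183e+5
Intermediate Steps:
t = 37021 (t = 36936 + 85 = 37021)
w(z) = -29 + z (w(z) = z - 29 = -29 + z)
481633 + √(w(71) + t) = 481633 + √((-29 + 71) + 37021) = 481633 + √(42 + 37021) = 481633 + √37063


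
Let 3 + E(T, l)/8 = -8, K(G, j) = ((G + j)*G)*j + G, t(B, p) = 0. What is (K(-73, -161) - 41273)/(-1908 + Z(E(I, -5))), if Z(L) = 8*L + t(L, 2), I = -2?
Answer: 697887/653 ≈ 1068.7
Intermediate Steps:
K(G, j) = G + G*j*(G + j) (K(G, j) = (G*(G + j))*j + G = G*j*(G + j) + G = G + G*j*(G + j))
E(T, l) = -88 (E(T, l) = -24 + 8*(-8) = -24 - 64 = -88)
Z(L) = 8*L (Z(L) = 8*L + 0 = 8*L)
(K(-73, -161) - 41273)/(-1908 + Z(E(I, -5))) = (-73*(1 + (-161)² - 73*(-161)) - 41273)/(-1908 + 8*(-88)) = (-73*(1 + 25921 + 11753) - 41273)/(-1908 - 704) = (-73*37675 - 41273)/(-2612) = (-2750275 - 41273)*(-1/2612) = -2791548*(-1/2612) = 697887/653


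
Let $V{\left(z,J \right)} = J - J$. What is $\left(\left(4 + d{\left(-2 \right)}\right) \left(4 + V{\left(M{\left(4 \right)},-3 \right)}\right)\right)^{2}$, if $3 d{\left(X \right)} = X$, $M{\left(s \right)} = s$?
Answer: $\frac{1600}{9} \approx 177.78$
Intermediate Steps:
$V{\left(z,J \right)} = 0$
$d{\left(X \right)} = \frac{X}{3}$
$\left(\left(4 + d{\left(-2 \right)}\right) \left(4 + V{\left(M{\left(4 \right)},-3 \right)}\right)\right)^{2} = \left(\left(4 + \frac{1}{3} \left(-2\right)\right) \left(4 + 0\right)\right)^{2} = \left(\left(4 - \frac{2}{3}\right) 4\right)^{2} = \left(\frac{10}{3} \cdot 4\right)^{2} = \left(\frac{40}{3}\right)^{2} = \frac{1600}{9}$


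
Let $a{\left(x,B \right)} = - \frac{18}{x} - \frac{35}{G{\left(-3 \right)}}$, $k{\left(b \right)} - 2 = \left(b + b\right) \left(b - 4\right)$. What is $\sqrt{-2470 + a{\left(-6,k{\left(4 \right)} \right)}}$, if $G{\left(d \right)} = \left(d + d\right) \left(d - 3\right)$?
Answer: $\frac{i \sqrt{88847}}{6} \approx 49.679 i$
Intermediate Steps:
$G{\left(d \right)} = 2 d \left(-3 + d\right)$
$k{\left(b \right)} = 2 + 2 b \left(-4 + b\right)$ ($k{\left(b \right)} = 2 + \left(b + b\right) \left(b - 4\right) = 2 + 2 b \left(-4 + b\right)$)
$a{\left(x,B \right)} = - \frac{35}{36} - \frac{18}{x}$ ($a{\left(x,B \right)} = - \frac{18}{x} - \frac{35}{2 \left(-3\right) \left(-3 - 3\right)} = - \frac{18}{x} - \frac{35}{2 \left(-3\right) \left(-6\right)} = - \frac{18}{x} - \frac{35}{36} = - \frac{35}{36} - \frac{18}{x}$)
$\sqrt{-2470 + a{\left(-6,k{\left(4 \right)} \right)}} = \sqrt{-2470 - \left(\frac{35}{36} + \frac{18}{-6}\right)} = \sqrt{-2470 - - \frac{73}{36}} = \sqrt{-2470 + \left(- \frac{35}{36} + 3\right)} = \sqrt{-2470 + \frac{73}{36}} = \sqrt{- \frac{88847}{36}} = \frac{i \sqrt{88847}}{6}$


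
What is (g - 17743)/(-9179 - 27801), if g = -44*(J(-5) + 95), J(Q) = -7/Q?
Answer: 109923/184900 ≈ 0.59450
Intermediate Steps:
g = -21208/5 (g = -44*(-7/(-5) + 95) = -44*(-7*(-⅕) + 95) = -44*(7/5 + 95) = -44*482/5 = -21208/5 ≈ -4241.6)
(g - 17743)/(-9179 - 27801) = (-21208/5 - 17743)/(-9179 - 27801) = -109923/5/(-36980) = -109923/5*(-1/36980) = 109923/184900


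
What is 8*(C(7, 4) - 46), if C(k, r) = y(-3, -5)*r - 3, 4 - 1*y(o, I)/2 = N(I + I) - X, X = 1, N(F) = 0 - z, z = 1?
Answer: -8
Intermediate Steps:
N(F) = -1 (N(F) = 0 - 1*1 = 0 - 1 = -1)
y(o, I) = 12 (y(o, I) = 8 - 2*(-1 - 1*1) = 8 - 2*(-1 - 1) = 8 - 2*(-2) = 8 + 4 = 12)
C(k, r) = -3 + 12*r (C(k, r) = 12*r - 3 = -3 + 12*r)
8*(C(7, 4) - 46) = 8*((-3 + 12*4) - 46) = 8*((-3 + 48) - 46) = 8*(45 - 46) = 8*(-1) = -8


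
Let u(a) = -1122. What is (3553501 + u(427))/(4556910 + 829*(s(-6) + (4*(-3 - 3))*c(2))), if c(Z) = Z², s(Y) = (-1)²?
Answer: 3552379/4478155 ≈ 0.79327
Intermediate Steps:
s(Y) = 1
(3553501 + u(427))/(4556910 + 829*(s(-6) + (4*(-3 - 3))*c(2))) = (3553501 - 1122)/(4556910 + 829*(1 + (4*(-3 - 3))*2²)) = 3552379/(4556910 + 829*(1 + (4*(-6))*4)) = 3552379/(4556910 + 829*(1 - 24*4)) = 3552379/(4556910 + 829*(1 - 96)) = 3552379/(4556910 + 829*(-95)) = 3552379/(4556910 - 78755) = 3552379/4478155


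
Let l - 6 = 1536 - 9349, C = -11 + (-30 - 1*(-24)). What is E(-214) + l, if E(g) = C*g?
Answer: -4169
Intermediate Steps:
C = -17 (C = -11 + (-30 + 24) = -11 - 6 = -17)
l = -7807 (l = 6 + (1536 - 9349) = 6 - 7813 = -7807)
E(g) = -17*g
E(-214) + l = -17*(-214) - 7807 = 3638 - 7807 = -4169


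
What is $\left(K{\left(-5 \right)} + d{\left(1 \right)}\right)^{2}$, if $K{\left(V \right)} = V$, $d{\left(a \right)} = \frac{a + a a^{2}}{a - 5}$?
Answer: $\frac{121}{4} \approx 30.25$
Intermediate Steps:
$d{\left(a \right)} = \frac{a + a^{3}}{-5 + a}$
$\left(K{\left(-5 \right)} + d{\left(1 \right)}\right)^{2} = \left(-5 + \frac{1 + 1^{3}}{-5 + 1}\right)^{2} = \left(-5 + \frac{1 + 1}{-4}\right)^{2} = \left(-5 - \frac{1}{2}\right)^{2} = \left(- \frac{11}{2}\right)^{2} = \frac{121}{4}$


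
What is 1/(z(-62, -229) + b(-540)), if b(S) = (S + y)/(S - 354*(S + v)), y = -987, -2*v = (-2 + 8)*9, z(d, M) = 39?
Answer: 66726/2601805 ≈ 0.025646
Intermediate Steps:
v = -27 (v = -(-2 + 8)*9/2 = -3*9 = -½*54 = -27)
b(S) = (-987 + S)/(9558 - 353*S) (b(S) = (S - 987)/(S - 354*(S - 27)) = (-987 + S)/(S - 354*(-27 + S)) = (-987 + S)/(S + (9558 - 354*S)) = (-987 + S)/(9558 - 353*S))
1/(z(-62, -229) + b(-540)) = 1/(39 + (987 - 1*(-540))/(-9558 + 353*(-540))) = 1/(39 + (987 + 540)/(-9558 - 190620)) = 1/(39 + 1527/(-200178)) = 1/(39 - 1/200178*1527) = 1/(39 - 509/66726) = 1/(2601805/66726) = 66726/2601805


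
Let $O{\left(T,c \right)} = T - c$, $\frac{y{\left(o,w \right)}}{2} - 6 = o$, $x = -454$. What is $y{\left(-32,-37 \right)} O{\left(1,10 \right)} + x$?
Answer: $14$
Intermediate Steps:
$y{\left(o,w \right)} = 12 + 2 o$
$y{\left(-32,-37 \right)} O{\left(1,10 \right)} + x = \left(12 + 2 \left(-32\right)\right) \left(1 - 10\right) - 454 = \left(12 - 64\right) \left(1 - 10\right) - 454 = \left(-52\right) \left(-9\right) - 454 = 468 - 454 = 14$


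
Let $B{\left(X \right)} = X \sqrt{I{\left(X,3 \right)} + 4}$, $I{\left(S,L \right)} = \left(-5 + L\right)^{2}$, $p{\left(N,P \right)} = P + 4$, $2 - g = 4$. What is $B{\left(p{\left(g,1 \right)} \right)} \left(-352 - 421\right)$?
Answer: $- 7730 \sqrt{2} \approx -10932.0$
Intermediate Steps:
$g = -2$ ($g = 2 - 4 = -2$)
$p{\left(N,P \right)} = 4 + P$
$B{\left(X \right)} = 2 X \sqrt{2}$ ($B{\left(X \right)} = X \sqrt{\left(-5 + 3\right)^{2} + 4} = X \sqrt{\left(-2\right)^{2} + 4} = X \sqrt{4 + 4} = X \sqrt{8} = X 2 \sqrt{2} = 2 X \sqrt{2}$)
$B{\left(p{\left(g,1 \right)} \right)} \left(-352 - 421\right) = 2 \left(4 + 1\right) \sqrt{2} \left(-352 - 421\right) = 2 \cdot 5 \sqrt{2} \left(-773\right) = 10 \sqrt{2} \left(-773\right) = - 7730 \sqrt{2}$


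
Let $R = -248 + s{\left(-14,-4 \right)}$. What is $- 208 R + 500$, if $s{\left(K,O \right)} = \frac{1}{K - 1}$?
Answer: $\frac{781468}{15} \approx 52098.0$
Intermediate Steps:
$s{\left(K,O \right)} = \frac{1}{-1 + K}$
$R = - \frac{3721}{15}$ ($R = -248 + \frac{1}{-1 - 14} = -248 + \frac{1}{-15} = -248 - \frac{1}{15} = - \frac{3721}{15} \approx -248.07$)
$- 208 R + 500 = \left(-208\right) \left(- \frac{3721}{15}\right) + 500 = \frac{773968}{15} + 500 = \frac{781468}{15}$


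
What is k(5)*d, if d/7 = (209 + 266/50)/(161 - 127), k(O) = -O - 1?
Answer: -112518/425 ≈ -264.75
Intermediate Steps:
k(O) = -1 - O
d = 18753/425 (d = 7*((209 + 266/50)/(161 - 127)) = 7*((209 + 266*(1/50))/34) = 7*((209 + 133/25)*(1/34)) = 7*((5358/25)*(1/34)) = 7*(2679/425) = 18753/425 ≈ 44.125)
k(5)*d = (-1 - 1*5)*(18753/425) = (-1 - 5)*(18753/425) = -6*18753/425 = -112518/425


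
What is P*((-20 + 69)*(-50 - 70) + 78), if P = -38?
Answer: 220476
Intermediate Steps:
P*((-20 + 69)*(-50 - 70) + 78) = -38*((-20 + 69)*(-50 - 70) + 78) = -38*(49*(-120) + 78) = -38*(-5880 + 78) = -38*(-5802) = 220476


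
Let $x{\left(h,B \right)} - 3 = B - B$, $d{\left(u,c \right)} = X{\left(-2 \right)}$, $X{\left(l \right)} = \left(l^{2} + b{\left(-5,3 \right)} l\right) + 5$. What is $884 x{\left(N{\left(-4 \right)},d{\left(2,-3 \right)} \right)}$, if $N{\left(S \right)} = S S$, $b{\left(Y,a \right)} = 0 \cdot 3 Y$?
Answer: $2652$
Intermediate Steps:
$b{\left(Y,a \right)} = 0$ ($b{\left(Y,a \right)} = 0 Y = 0$)
$X{\left(l \right)} = 5 + l^{2}$ ($X{\left(l \right)} = \left(l^{2} + 0 l\right) + 5 = \left(l^{2} + 0\right) + 5 = l^{2} + 5 = 5 + l^{2}$)
$d{\left(u,c \right)} = 9$ ($d{\left(u,c \right)} = 5 + \left(-2\right)^{2} = 5 + 4 = 9$)
$N{\left(S \right)} = S^{2}$
$x{\left(h,B \right)} = 3$ ($x{\left(h,B \right)} = 3 + \left(B - B\right) = 3 + 0 = 3$)
$884 x{\left(N{\left(-4 \right)},d{\left(2,-3 \right)} \right)} = 884 \cdot 3 = 2652$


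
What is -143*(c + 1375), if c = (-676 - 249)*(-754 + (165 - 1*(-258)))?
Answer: -43979650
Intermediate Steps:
c = 306175 (c = -925*(-754 + (165 + 258)) = -925*(-754 + 423) = -925*(-331) = 306175)
-143*(c + 1375) = -143*(306175 + 1375) = -143*307550 = -43979650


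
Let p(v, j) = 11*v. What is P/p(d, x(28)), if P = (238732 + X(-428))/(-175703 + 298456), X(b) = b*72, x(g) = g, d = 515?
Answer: 207916/695395745 ≈ 0.00029899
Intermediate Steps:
X(b) = 72*b
P = 207916/122753 (P = (238732 + 72*(-428))/(-175703 + 298456) = (238732 - 30816)/122753 = 207916*(1/122753) = 207916/122753 ≈ 1.6938)
P/p(d, x(28)) = 207916/(122753*((11*515))) = (207916/122753)/5665 = (207916/122753)*(1/5665) = 207916/695395745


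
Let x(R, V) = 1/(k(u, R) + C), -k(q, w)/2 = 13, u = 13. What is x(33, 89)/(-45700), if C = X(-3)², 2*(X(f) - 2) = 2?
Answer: 1/776900 ≈ 1.2872e-6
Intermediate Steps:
k(q, w) = -26 (k(q, w) = -2*13 = -26)
X(f) = 3 (X(f) = 2 + (½)*2 = 2 + 1 = 3)
C = 9 (C = 3² = 9)
x(R, V) = -1/17 (x(R, V) = 1/(-26 + 9) = 1/(-17) = -1/17)
x(33, 89)/(-45700) = -1/17/(-45700) = -1/17*(-1/45700) = 1/776900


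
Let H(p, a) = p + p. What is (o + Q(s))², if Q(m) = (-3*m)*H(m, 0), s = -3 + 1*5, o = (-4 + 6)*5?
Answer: 196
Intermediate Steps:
H(p, a) = 2*p
o = 10 (o = 2*5 = 10)
s = 2 (s = -3 + 5 = 2)
Q(m) = -6*m² (Q(m) = (-3*m)*(2*m) = -6*m²)
(o + Q(s))² = (10 - 6*2²)² = (10 - 6*4)² = (10 - 24)² = (-14)² = 196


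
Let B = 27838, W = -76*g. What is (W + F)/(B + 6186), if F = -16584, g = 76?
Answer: -2795/4253 ≈ -0.65718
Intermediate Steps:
W = -5776 (W = -76*76 = -5776)
(W + F)/(B + 6186) = (-5776 - 16584)/(27838 + 6186) = -22360/34024 = -22360*1/34024 = -2795/4253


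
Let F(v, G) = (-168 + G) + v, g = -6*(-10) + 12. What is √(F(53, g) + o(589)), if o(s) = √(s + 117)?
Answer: √(-43 + √706) ≈ 4.0533*I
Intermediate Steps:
g = 72 (g = 60 + 12 = 72)
o(s) = √(117 + s)
F(v, G) = -168 + G + v
√(F(53, g) + o(589)) = √((-168 + 72 + 53) + √(117 + 589)) = √(-43 + √706)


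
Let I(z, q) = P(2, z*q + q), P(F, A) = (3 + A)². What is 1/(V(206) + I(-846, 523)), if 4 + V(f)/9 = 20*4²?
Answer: 1/195303895468 ≈ 5.1202e-12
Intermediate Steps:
V(f) = 2844 (V(f) = -36 + 9*(20*4²) = -36 + 9*(20*16) = -36 + 9*320 = -36 + 2880 = 2844)
I(z, q) = (3 + q + q*z)² (I(z, q) = (3 + (z*q + q))² = (3 + (q*z + q))² = (3 + (q + q*z))² = (3 + q + q*z)²)
1/(V(206) + I(-846, 523)) = 1/(2844 + (3 + 523*(1 - 846))²) = 1/(2844 + (3 + 523*(-845))²) = 1/(2844 + (3 - 441935)²) = 1/(2844 + (-441932)²) = 1/(2844 + 195303892624) = 1/195303895468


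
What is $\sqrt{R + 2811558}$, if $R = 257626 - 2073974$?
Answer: $\sqrt{995210} \approx 997.6$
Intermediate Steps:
$R = -1816348$
$\sqrt{R + 2811558} = \sqrt{-1816348 + 2811558} = \sqrt{995210}$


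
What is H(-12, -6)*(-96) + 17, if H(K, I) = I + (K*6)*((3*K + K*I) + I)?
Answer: 207953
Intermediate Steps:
H(K, I) = I + 6*K*(I + 3*K + I*K) (H(K, I) = I + (6*K)*((3*K + I*K) + I) = I + (6*K)*(I + 3*K + I*K) = I + 6*K*(I + 3*K + I*K))
H(-12, -6)*(-96) + 17 = (-6 + 18*(-12)**2 + 6*(-6)*(-12) + 6*(-6)*(-12)**2)*(-96) + 17 = (-6 + 18*144 + 432 + 6*(-6)*144)*(-96) + 17 = (-6 + 2592 + 432 - 5184)*(-96) + 17 = -2166*(-96) + 17 = 207936 + 17 = 207953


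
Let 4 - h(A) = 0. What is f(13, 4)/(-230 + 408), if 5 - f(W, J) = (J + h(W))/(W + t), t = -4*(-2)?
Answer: 97/3738 ≈ 0.025950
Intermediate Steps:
h(A) = 4 (h(A) = 4 - 1*0 = 4 + 0 = 4)
t = 8
f(W, J) = 5 - (4 + J)/(8 + W) (f(W, J) = 5 - (J + 4)/(W + 8) = 5 - (4 + J)/(8 + W))
f(13, 4)/(-230 + 408) = ((36 - 1*4 + 5*13)/(8 + 13))/(-230 + 408) = ((36 - 4 + 65)/21)/178 = ((1/21)*97)*(1/178) = (97/21)*(1/178) = 97/3738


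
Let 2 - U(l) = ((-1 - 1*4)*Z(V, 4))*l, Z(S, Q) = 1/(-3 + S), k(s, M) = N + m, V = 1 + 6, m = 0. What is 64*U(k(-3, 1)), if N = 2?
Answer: 288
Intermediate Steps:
V = 7
k(s, M) = 2 (k(s, M) = 2 + 0 = 2)
U(l) = 2 + 5*l/4 (U(l) = 2 - (-1 - 1*4)/(-3 + 7)*l = 2 - (-1 - 4)/4*l = 2 - (-5*¼)*l = 2 - (-5)*l/4 = 2 + 5*l/4)
64*U(k(-3, 1)) = 64*(2 + (5/4)*2) = 64*(2 + 5/2) = 64*(9/2) = 288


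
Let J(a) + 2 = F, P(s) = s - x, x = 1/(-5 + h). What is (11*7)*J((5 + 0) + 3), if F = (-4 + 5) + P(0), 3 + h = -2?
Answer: -693/10 ≈ -69.300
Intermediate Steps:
h = -5 (h = -3 - 2 = -5)
x = -1/10 (x = 1/(-5 - 5) = 1/(-10) = -1/10 ≈ -0.10000)
P(s) = 1/10 + s (P(s) = s - 1*(-1/10) = s + 1/10 = 1/10 + s)
F = 11/10 (F = (-4 + 5) + (1/10 + 0) = 1 + 1/10 = 11/10 ≈ 1.1000)
J(a) = -9/10 (J(a) = -2 + 11/10 = -9/10)
(11*7)*J((5 + 0) + 3) = (11*7)*(-9/10) = 77*(-9/10) = -693/10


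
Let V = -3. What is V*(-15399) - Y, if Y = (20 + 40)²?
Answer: 42597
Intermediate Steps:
Y = 3600 (Y = 60² = 3600)
V*(-15399) - Y = -3*(-15399) - 1*3600 = 46197 - 3600 = 42597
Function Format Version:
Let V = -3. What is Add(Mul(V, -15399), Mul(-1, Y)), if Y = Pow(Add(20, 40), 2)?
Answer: 42597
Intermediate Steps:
Y = 3600 (Y = Pow(60, 2) = 3600)
Add(Mul(V, -15399), Mul(-1, Y)) = Add(Mul(-3, -15399), Mul(-1, 3600)) = Add(46197, -3600) = 42597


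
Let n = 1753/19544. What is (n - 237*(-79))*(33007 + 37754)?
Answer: 25893152763465/19544 ≈ 1.3249e+9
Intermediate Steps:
n = 1753/19544 (n = 1753*(1/19544) = 1753/19544 ≈ 0.089695)
(n - 237*(-79))*(33007 + 37754) = (1753/19544 - 237*(-79))*(33007 + 37754) = (1753/19544 + 18723)*70761 = (365924065/19544)*70761 = 25893152763465/19544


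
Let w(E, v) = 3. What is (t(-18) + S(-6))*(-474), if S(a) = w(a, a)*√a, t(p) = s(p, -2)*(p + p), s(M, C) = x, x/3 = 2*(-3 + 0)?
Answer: -307152 - 1422*I*√6 ≈ -3.0715e+5 - 3483.2*I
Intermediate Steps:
x = -18 (x = 3*(2*(-3 + 0)) = 3*(2*(-3)) = 3*(-6) = -18)
s(M, C) = -18
t(p) = -36*p (t(p) = -18*(p + p) = -36*p)
S(a) = 3*√a
(t(-18) + S(-6))*(-474) = (-36*(-18) + 3*√(-6))*(-474) = (648 + 3*(I*√6))*(-474) = (648 + 3*I*√6)*(-474) = -307152 - 1422*I*√6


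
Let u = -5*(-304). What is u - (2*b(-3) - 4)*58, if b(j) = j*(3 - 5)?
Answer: 1056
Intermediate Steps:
b(j) = -2*j (b(j) = j*(-2) = -2*j)
u = 1520
u - (2*b(-3) - 4)*58 = 1520 - (2*(-2*(-3)) - 4)*58 = 1520 - (2*6 - 4)*58 = 1520 - (12 - 4)*58 = 1520 - 8*58 = 1520 - 1*464 = 1520 - 464 = 1056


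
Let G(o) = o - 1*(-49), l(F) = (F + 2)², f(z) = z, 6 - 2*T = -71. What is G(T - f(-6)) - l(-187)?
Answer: -68263/2 ≈ -34132.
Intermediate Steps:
T = 77/2 (T = 3 - ½*(-71) = 3 + 71/2 = 77/2 ≈ 38.500)
l(F) = (2 + F)²
G(o) = 49 + o (G(o) = o + 49 = 49 + o)
G(T - f(-6)) - l(-187) = (49 + (77/2 - 1*(-6))) - (2 - 187)² = (49 + (77/2 + 6)) - 1*(-185)² = (49 + 89/2) - 1*34225 = 187/2 - 34225 = -68263/2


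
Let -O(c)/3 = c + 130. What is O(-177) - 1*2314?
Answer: -2173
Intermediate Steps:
O(c) = -390 - 3*c (O(c) = -3*(c + 130) = -3*(130 + c) = -390 - 3*c)
O(-177) - 1*2314 = (-390 - 3*(-177)) - 1*2314 = (-390 + 531) - 2314 = 141 - 2314 = -2173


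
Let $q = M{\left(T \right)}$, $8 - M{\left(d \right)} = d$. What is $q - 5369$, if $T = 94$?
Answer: $-5455$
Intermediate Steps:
$M{\left(d \right)} = 8 - d$
$q = -86$ ($q = 8 - 94 = -86$)
$q - 5369 = -86 - 5369 = -5455$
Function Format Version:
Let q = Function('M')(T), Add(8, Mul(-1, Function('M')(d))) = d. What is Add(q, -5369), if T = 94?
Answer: -5455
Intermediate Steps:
Function('M')(d) = Add(8, Mul(-1, d))
q = -86 (q = Add(8, Mul(-1, 94)) = Add(8, -94) = -86)
Add(q, -5369) = Add(-86, -5369) = -5455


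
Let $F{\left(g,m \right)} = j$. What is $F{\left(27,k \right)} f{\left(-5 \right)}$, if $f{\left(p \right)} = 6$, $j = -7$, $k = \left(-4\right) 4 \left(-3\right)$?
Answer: $-42$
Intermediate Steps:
$k = 48$ ($k = \left(-16\right) \left(-3\right) = 48$)
$F{\left(g,m \right)} = -7$
$F{\left(27,k \right)} f{\left(-5 \right)} = \left(-7\right) 6 = -42$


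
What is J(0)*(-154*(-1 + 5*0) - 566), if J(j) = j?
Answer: 0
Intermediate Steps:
J(0)*(-154*(-1 + 5*0) - 566) = 0*(-154*(-1 + 5*0) - 566) = 0*(-154*(-1 + 0) - 566) = 0*(-154*(-1) - 566) = 0*(154 - 566) = 0*(-412) = 0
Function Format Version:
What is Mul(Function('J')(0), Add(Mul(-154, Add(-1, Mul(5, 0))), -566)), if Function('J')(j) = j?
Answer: 0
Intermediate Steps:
Mul(Function('J')(0), Add(Mul(-154, Add(-1, Mul(5, 0))), -566)) = Mul(0, Add(Mul(-154, Add(-1, Mul(5, 0))), -566)) = Mul(0, Add(Mul(-154, Add(-1, 0)), -566)) = Mul(0, Add(Mul(-154, -1), -566)) = Mul(0, Add(154, -566)) = Mul(0, -412) = 0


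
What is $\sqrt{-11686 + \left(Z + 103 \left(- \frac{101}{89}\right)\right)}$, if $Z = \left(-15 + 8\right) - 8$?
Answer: $\frac{4 i \sqrt{5850593}}{89} \approx 108.71 i$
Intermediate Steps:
$Z = -15$ ($Z = -7 - 8 = -15$)
$\sqrt{-11686 + \left(Z + 103 \left(- \frac{101}{89}\right)\right)} = \sqrt{-11686 + \left(-15 + 103 \left(- \frac{101}{89}\right)\right)} = \sqrt{-11686 - \frac{11738}{89}} = \sqrt{- \frac{1051792}{89}} = \frac{4 i \sqrt{5850593}}{89}$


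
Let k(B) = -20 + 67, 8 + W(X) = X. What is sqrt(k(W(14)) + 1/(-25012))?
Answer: sqrt(43495831)/962 ≈ 6.8557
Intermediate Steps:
W(X) = -8 + X
k(B) = 47
sqrt(k(W(14)) + 1/(-25012)) = sqrt(47 + 1/(-25012)) = sqrt(47 - 1/25012) = sqrt(1175563/25012) = sqrt(43495831)/962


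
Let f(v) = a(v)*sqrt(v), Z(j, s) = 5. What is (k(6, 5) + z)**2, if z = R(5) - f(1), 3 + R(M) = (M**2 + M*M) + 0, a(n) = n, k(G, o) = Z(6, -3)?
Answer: 2601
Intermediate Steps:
k(G, o) = 5
f(v) = v**(3/2) (f(v) = v*sqrt(v) = v**(3/2))
R(M) = -3 + 2*M**2 (R(M) = -3 + ((M**2 + M*M) + 0) = -3 + ((M**2 + M**2) + 0) = -3 + (2*M**2 + 0) = -3 + 2*M**2)
z = 46 (z = (-3 + 2*5**2) - 1**(3/2) = (-3 + 2*25) - 1*1 = (-3 + 50) - 1 = 47 - 1 = 46)
(k(6, 5) + z)**2 = (5 + 46)**2 = 51**2 = 2601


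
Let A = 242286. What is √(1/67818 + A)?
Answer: √1114341426477282/67818 ≈ 492.23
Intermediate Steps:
√(1/67818 + A) = √(1/67818 + 242286) = √(16431351949/67818) = √1114341426477282/67818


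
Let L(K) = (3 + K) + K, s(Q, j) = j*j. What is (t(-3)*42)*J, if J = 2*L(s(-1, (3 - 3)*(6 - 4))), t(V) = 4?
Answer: 1008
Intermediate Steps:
s(Q, j) = j²
L(K) = 3 + 2*K
J = 6 (J = 2*(3 + 2*((3 - 3)*(6 - 4))²) = 2*(3 + 2*(0*2)²) = 2*(3 + 2*0²) = 2*(3 + 2*0) = 2*(3 + 0) = 2*3 = 6)
(t(-3)*42)*J = (4*42)*6 = 168*6 = 1008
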